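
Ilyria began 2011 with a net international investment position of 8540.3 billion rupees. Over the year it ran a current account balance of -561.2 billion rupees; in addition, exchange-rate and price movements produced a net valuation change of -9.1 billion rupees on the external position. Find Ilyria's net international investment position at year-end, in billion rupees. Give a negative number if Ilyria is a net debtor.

7970.0

Change in NIIP = current account + net valuation change = -561.2 + (-9.1) = -570.3
End-of-year NIIP = 8540.3 + (-570.3) = 7970.0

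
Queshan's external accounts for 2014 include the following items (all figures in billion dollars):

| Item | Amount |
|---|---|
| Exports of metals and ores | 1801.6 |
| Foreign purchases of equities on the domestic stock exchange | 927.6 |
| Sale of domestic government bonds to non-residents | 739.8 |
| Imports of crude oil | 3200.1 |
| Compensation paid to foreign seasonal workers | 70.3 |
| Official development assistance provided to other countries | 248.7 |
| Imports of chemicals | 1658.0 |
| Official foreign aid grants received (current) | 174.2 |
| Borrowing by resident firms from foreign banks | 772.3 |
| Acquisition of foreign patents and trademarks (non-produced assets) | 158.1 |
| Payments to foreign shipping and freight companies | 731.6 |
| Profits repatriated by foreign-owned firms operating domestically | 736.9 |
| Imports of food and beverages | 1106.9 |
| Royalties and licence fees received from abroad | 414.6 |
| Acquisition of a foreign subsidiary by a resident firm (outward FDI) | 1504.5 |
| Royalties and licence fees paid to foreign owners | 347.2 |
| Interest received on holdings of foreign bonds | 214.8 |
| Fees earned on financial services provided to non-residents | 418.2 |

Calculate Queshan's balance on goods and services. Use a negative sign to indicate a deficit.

Goods: -3200.1 - 1106.9 + 1801.6 - 1658.0 = -4163.4
Services: 418.2 - 347.2 + 414.6 - 731.6 = -246.0
Trade balance = -4163.4 + (-246.0) = -4409.4
(Excluded from the trade balance — financial account: foreign purchases of equities on the domestic stock exchange 927.6, sale of domestic government bonds to non-residents 739.8, borrowing by resident firms from foreign banks 772.3, acquisition of a foreign subsidiary by a resident firm (outward FDI) 1504.5; primary income: compensation paid to foreign seasonal workers 70.3, profits repatriated by foreign-owned firms operating domestically 736.9, interest received on holdings of foreign bonds 214.8; secondary income: official development assistance provided to other countries 248.7, official foreign aid grants received (current) 174.2; capital account: acquisition of foreign patents and trademarks (non-produced assets) 158.1.)

-4409.4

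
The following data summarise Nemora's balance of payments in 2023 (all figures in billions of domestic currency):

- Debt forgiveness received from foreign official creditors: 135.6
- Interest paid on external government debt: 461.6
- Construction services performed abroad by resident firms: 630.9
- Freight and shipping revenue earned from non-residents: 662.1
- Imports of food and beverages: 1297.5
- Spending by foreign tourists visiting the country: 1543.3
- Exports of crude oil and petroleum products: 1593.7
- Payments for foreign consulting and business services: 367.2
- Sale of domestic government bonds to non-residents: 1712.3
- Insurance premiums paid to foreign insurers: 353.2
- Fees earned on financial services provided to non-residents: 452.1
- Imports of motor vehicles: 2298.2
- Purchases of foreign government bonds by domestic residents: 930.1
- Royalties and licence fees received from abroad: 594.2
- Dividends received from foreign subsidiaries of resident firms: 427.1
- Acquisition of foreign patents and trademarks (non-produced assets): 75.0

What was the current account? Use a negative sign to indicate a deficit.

Goods: -2298.2 + 1593.7 - 1297.5 = -2002.0
Services: 452.1 + 630.9 + 1543.3 - 367.2 - 353.2 + 594.2 + 662.1 = 3162.2
Primary income: -461.6 + 427.1 = -34.5
Current account = (-2002.0) + 3162.2 + (-34.5) = 1125.7
(Excluded from the current account — capital account: debt forgiveness received from foreign official creditors 135.6, acquisition of foreign patents and trademarks (non-produced assets) 75.0; financial account: sale of domestic government bonds to non-residents 1712.3, purchases of foreign government bonds by domestic residents 930.1.)

1125.7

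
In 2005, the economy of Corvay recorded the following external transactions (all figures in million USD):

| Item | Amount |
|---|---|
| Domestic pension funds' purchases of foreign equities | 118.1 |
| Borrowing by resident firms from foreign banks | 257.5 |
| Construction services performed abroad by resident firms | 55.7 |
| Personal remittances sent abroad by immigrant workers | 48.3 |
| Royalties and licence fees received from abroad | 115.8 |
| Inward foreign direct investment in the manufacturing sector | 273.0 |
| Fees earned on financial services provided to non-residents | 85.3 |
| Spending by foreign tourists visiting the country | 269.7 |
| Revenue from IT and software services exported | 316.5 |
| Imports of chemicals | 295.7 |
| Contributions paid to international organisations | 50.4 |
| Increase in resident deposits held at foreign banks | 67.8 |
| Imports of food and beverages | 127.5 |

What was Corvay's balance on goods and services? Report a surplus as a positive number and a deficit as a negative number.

Goods: -295.7 - 127.5 = -423.2
Services: 269.7 + 316.5 + 115.8 + 85.3 + 55.7 = 843.0
Trade balance = -423.2 + 843.0 = 419.8
(Excluded from the trade balance — financial account: domestic pension funds' purchases of foreign equities 118.1, borrowing by resident firms from foreign banks 257.5, inward foreign direct investment in the manufacturing sector 273.0, increase in resident deposits held at foreign banks 67.8; secondary income: personal remittances sent abroad by immigrant workers 48.3, contributions paid to international organisations 50.4.)

419.8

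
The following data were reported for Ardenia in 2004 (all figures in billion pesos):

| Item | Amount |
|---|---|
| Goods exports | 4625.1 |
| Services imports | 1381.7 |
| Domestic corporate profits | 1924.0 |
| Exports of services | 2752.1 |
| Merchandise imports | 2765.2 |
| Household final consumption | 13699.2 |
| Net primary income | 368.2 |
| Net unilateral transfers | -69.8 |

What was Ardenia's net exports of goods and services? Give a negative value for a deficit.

3230.3

Goods balance = 4625.1 - 2765.2 = 1859.9
Services balance = 2752.1 - 1381.7 = 1370.4
Trade balance (goods + services) = 1859.9 + 1370.4 = 3230.3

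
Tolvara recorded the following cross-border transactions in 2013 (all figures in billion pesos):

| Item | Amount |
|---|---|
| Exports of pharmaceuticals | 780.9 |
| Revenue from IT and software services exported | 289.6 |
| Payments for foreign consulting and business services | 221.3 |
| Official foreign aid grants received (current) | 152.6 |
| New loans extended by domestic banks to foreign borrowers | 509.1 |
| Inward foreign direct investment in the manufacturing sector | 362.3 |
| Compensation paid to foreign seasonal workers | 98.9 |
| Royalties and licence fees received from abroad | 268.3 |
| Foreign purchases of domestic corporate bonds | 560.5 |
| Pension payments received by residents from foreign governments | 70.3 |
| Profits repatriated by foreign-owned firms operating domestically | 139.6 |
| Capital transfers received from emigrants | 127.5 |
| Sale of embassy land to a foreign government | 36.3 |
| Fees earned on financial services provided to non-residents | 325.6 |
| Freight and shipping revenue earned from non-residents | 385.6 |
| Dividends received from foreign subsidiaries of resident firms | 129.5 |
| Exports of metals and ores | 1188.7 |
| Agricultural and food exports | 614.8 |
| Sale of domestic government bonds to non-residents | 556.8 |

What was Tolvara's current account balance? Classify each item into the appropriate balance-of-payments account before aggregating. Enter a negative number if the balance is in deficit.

Goods: 1188.7 + 614.8 + 780.9 = 2584.4
Services: 385.6 + 325.6 + 289.6 + 268.3 - 221.3 = 1047.8
Primary income: 129.5 - 139.6 - 98.9 = -109.0
Secondary income: 152.6 + 70.3 = 222.9
Current account = 2584.4 + 1047.8 + (-109.0) + 222.9 = 3746.1
(Excluded from the current account — financial account: new loans extended by domestic banks to foreign borrowers 509.1, inward foreign direct investment in the manufacturing sector 362.3, foreign purchases of domestic corporate bonds 560.5, sale of domestic government bonds to non-residents 556.8; capital account: capital transfers received from emigrants 127.5, sale of embassy land to a foreign government 36.3.)

3746.1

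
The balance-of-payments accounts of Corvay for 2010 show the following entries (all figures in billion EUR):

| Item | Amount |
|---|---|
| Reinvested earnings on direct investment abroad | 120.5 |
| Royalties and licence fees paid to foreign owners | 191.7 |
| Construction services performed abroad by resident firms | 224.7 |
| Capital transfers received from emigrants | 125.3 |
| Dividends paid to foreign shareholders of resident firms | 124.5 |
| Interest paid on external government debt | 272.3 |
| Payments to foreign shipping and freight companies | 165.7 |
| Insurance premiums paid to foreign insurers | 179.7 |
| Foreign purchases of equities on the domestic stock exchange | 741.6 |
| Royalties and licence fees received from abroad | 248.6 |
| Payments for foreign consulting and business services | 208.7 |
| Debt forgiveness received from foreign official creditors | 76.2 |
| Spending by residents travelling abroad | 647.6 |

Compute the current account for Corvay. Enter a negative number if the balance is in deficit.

Services: -208.7 - 165.7 + 224.7 - 647.6 - 179.7 + 248.6 - 191.7 = -920.1
Primary income: -124.5 + 120.5 - 272.3 = -276.3
Current account = (-920.1) + (-276.3) = -1196.4
(Excluded from the current account — capital account: capital transfers received from emigrants 125.3, debt forgiveness received from foreign official creditors 76.2; financial account: foreign purchases of equities on the domestic stock exchange 741.6.)

-1196.4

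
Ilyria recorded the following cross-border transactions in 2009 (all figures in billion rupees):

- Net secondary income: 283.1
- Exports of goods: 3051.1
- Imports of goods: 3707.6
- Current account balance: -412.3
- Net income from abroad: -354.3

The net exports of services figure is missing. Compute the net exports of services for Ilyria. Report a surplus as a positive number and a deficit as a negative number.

315.4

Current account = goods balance + services balance + net primary income + net secondary income
Sum of the known components = -727.7
Net exports of services = CA - (known components) = -412.3 - (-727.7) = 315.4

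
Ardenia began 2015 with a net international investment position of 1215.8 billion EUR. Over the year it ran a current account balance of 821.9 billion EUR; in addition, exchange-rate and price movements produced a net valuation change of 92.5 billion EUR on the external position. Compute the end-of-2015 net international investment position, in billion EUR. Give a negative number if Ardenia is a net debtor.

Change in NIIP = current account + net valuation change = 821.9 + 92.5 = 914.4
End-of-year NIIP = 1215.8 + 914.4 = 2130.2

2130.2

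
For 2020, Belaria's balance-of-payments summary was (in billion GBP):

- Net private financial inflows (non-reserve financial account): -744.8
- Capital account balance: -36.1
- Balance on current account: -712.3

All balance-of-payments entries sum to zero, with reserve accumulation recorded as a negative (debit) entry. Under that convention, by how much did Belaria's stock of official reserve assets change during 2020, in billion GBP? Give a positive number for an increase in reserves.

Official reserve transactions balance = -((-712.3) + (-36.1) + (-744.8)) = 1493.2
An accumulation of reserves is recorded as a debit (negative entry), so the change in the stock of reserves is the negative of that balance.
Change in official reserves = -(1493.2) = -1493.2

-1493.2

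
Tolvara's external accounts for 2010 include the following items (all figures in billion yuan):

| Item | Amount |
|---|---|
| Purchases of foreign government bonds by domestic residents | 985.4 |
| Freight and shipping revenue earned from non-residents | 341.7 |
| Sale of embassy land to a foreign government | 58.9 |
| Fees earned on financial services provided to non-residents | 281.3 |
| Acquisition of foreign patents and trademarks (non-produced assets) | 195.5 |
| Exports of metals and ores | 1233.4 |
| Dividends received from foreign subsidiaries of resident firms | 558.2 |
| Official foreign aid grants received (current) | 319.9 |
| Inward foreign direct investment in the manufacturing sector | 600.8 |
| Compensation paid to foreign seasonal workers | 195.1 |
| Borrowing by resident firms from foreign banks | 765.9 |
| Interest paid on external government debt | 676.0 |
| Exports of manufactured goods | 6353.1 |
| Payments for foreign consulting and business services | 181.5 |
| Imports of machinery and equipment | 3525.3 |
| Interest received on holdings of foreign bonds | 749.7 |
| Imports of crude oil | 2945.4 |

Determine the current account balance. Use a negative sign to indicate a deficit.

2314.0

Goods: 6353.1 + 1233.4 - 2945.4 - 3525.3 = 1115.8
Services: -181.5 + 341.7 + 281.3 = 441.5
Primary income: -195.1 - 676.0 + 749.7 + 558.2 = 436.8
Secondary income: 319.9
Current account = 1115.8 + 441.5 + 436.8 + 319.9 = 2314.0
(Excluded from the current account — financial account: purchases of foreign government bonds by domestic residents 985.4, inward foreign direct investment in the manufacturing sector 600.8, borrowing by resident firms from foreign banks 765.9; capital account: sale of embassy land to a foreign government 58.9, acquisition of foreign patents and trademarks (non-produced assets) 195.5.)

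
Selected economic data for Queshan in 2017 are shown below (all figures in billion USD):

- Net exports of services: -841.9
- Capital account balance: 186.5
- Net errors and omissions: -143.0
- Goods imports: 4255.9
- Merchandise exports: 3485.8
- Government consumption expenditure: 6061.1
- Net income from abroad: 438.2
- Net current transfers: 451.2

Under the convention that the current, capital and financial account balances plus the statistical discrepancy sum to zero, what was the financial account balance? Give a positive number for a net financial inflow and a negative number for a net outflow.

679.1

Goods balance = 3485.8 - 4255.9 = -770.1
Services balance = -841.9
Trade balance (goods + services) = -770.1 + (-841.9) = -1612.0
Net primary income = 438.2
Net secondary income = 451.2
Current account = -1612.0 + 438.2 + 451.2 = -722.6
Financial account = -(-722.6 + 186.5 + (-143.0)) = 679.1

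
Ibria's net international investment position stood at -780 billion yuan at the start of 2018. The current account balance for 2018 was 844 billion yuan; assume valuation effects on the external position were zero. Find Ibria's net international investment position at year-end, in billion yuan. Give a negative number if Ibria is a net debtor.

64

With no valuation effects, change in NIIP = current account = 844
End-of-year NIIP = -780 + 844 = 64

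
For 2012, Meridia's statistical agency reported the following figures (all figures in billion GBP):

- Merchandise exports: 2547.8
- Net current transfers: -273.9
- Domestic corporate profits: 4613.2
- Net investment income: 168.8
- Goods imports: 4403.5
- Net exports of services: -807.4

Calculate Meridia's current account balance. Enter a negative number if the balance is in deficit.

-2768.2

Goods balance = 2547.8 - 4403.5 = -1855.7
Services balance = -807.4
Trade balance (goods + services) = -1855.7 + (-807.4) = -2663.1
Net primary income = 168.8
Net secondary income = -273.9
Current account = -2663.1 + 168.8 + (-273.9) = -2768.2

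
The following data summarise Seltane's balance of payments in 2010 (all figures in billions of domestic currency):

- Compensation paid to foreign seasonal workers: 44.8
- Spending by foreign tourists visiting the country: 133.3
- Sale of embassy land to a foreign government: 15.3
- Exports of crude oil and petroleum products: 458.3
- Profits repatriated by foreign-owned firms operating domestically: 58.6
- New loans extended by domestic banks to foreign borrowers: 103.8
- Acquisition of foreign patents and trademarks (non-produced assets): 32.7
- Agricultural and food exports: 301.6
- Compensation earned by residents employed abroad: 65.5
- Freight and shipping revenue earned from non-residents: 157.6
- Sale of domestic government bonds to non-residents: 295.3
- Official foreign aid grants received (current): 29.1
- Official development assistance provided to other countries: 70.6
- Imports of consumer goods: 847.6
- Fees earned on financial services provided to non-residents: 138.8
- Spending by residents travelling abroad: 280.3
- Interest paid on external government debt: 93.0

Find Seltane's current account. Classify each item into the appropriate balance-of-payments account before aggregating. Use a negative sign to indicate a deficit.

-110.7

Goods: 301.6 + 458.3 - 847.6 = -87.7
Services: 157.6 - 280.3 + 133.3 + 138.8 = 149.4
Primary income: -93.0 - 44.8 + 65.5 - 58.6 = -130.9
Secondary income: 29.1 - 70.6 = -41.5
Current account = (-87.7) + 149.4 + (-130.9) + (-41.5) = -110.7
(Excluded from the current account — capital account: sale of embassy land to a foreign government 15.3, acquisition of foreign patents and trademarks (non-produced assets) 32.7; financial account: new loans extended by domestic banks to foreign borrowers 103.8, sale of domestic government bonds to non-residents 295.3.)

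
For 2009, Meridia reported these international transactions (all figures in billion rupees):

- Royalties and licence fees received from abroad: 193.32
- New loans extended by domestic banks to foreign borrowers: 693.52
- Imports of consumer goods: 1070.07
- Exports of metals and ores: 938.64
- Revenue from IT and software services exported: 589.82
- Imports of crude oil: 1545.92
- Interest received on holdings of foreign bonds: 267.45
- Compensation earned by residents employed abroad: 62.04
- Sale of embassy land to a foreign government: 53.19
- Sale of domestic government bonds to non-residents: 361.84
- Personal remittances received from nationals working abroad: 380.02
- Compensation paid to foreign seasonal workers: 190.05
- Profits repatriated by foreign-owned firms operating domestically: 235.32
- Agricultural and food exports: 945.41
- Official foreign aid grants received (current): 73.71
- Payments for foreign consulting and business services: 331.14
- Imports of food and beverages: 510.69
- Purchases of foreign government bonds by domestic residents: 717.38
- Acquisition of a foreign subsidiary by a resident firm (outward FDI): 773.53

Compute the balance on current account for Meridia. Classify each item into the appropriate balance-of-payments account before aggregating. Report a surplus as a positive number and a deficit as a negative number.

-432.78

Goods: -510.69 + 938.64 - 1070.07 - 1545.92 + 945.41 = -1242.63
Services: 589.82 - 331.14 + 193.32 = 452.00
Primary income: -190.05 + 62.04 + 267.45 - 235.32 = -95.88
Secondary income: 380.02 + 73.71 = 453.73
Current account = (-1242.63) + 452.00 + (-95.88) + 453.73 = -432.78
(Excluded from the current account — financial account: new loans extended by domestic banks to foreign borrowers 693.52, sale of domestic government bonds to non-residents 361.84, purchases of foreign government bonds by domestic residents 717.38, acquisition of a foreign subsidiary by a resident firm (outward FDI) 773.53; capital account: sale of embassy land to a foreign government 53.19.)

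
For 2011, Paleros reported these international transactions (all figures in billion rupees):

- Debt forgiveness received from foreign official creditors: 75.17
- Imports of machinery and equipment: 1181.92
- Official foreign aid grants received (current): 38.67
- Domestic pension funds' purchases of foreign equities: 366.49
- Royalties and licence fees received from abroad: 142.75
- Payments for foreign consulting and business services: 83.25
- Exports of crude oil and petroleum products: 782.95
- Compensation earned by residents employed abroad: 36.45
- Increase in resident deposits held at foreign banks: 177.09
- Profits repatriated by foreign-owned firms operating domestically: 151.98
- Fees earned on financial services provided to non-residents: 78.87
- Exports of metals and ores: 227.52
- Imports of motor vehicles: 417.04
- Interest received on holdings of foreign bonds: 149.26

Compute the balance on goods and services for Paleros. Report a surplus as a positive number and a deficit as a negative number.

-450.12

Goods: -1181.92 + 782.95 + 227.52 - 417.04 = -588.49
Services: -83.25 + 142.75 + 78.87 = 138.37
Trade balance = -588.49 + 138.37 = -450.12
(Excluded from the trade balance — capital account: debt forgiveness received from foreign official creditors 75.17; secondary income: official foreign aid grants received (current) 38.67; financial account: domestic pension funds' purchases of foreign equities 366.49, increase in resident deposits held at foreign banks 177.09; primary income: compensation earned by residents employed abroad 36.45, profits repatriated by foreign-owned firms operating domestically 151.98, interest received on holdings of foreign bonds 149.26.)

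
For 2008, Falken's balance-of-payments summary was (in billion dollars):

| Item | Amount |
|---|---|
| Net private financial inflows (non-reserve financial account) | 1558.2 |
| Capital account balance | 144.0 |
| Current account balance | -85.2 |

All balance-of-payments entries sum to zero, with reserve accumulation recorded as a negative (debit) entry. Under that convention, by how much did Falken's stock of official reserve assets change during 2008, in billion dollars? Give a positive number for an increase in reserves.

1617.0

Official reserve transactions balance = -((-85.2) + 144.0 + 1558.2) = -1617.0
An accumulation of reserves is recorded as a debit (negative entry), so the change in the stock of reserves is the negative of that balance.
Change in official reserves = -(-1617.0) = 1617.0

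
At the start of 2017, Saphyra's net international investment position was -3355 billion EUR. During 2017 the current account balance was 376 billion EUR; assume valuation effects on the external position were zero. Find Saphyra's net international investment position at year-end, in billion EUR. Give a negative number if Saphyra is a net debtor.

-2979

With no valuation effects, change in NIIP = current account = 376
End-of-year NIIP = -3355 + 376 = -2979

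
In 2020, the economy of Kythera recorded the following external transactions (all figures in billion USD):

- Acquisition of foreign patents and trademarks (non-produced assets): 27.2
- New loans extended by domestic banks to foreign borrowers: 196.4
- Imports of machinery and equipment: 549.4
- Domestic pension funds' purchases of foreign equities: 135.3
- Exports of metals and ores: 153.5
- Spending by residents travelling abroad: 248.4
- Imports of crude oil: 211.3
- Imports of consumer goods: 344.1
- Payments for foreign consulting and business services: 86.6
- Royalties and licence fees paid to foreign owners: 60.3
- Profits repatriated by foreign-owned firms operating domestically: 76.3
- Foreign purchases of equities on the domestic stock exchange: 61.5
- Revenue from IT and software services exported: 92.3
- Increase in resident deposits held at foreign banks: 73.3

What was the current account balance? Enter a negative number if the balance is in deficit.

-1330.6

Goods: -549.4 + 153.5 - 211.3 - 344.1 = -951.3
Services: 92.3 - 248.4 - 60.3 - 86.6 = -303.0
Primary income: -76.3
Current account = (-951.3) + (-303.0) + (-76.3) = -1330.6
(Excluded from the current account — capital account: acquisition of foreign patents and trademarks (non-produced assets) 27.2; financial account: new loans extended by domestic banks to foreign borrowers 196.4, domestic pension funds' purchases of foreign equities 135.3, foreign purchases of equities on the domestic stock exchange 61.5, increase in resident deposits held at foreign banks 73.3.)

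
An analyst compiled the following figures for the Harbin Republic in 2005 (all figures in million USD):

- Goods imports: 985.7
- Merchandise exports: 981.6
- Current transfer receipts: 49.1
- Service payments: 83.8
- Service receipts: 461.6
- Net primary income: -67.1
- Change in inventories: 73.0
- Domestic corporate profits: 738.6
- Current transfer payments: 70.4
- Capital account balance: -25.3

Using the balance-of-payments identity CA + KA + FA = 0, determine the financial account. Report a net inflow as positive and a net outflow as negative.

-260.0

Goods balance = 981.6 - 985.7 = -4.1
Services balance = 461.6 - 83.8 = 377.8
Trade balance (goods + services) = -4.1 + 377.8 = 373.7
Net primary income = -67.1
Net secondary income = 49.1 - 70.4 = -21.3
Current account = 373.7 + (-67.1) + (-21.3) = 285.3
Financial account = -(285.3 + (-25.3)) = -260.0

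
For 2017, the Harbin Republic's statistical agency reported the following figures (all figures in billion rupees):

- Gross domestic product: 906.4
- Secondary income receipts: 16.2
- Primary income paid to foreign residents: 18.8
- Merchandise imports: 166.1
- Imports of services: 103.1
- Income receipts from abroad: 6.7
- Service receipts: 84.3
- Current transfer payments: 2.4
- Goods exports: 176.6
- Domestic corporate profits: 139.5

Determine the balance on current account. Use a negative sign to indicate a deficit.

-6.6

Goods balance = 176.6 - 166.1 = 10.5
Services balance = 84.3 - 103.1 = -18.8
Trade balance (goods + services) = 10.5 + (-18.8) = -8.3
Net primary income = 6.7 - 18.8 = -12.1
Net secondary income = 16.2 - 2.4 = 13.8
Current account = -8.3 + (-12.1) + 13.8 = -6.6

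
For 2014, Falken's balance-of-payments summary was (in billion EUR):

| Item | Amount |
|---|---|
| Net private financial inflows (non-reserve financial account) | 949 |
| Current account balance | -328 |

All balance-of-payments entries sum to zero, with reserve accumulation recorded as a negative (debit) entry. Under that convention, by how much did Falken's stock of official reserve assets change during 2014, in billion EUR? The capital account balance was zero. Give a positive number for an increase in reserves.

621

Official reserve transactions balance = -((-328) + 949) = -621
An accumulation of reserves is recorded as a debit (negative entry), so the change in the stock of reserves is the negative of that balance.
Change in official reserves = -(-621) = 621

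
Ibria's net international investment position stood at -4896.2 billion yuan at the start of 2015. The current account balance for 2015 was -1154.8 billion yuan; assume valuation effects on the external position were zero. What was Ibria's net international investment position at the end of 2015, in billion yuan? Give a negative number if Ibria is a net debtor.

With no valuation effects, change in NIIP = current account = -1154.8
End-of-year NIIP = -4896.2 + (-1154.8) = -6051.0

-6051.0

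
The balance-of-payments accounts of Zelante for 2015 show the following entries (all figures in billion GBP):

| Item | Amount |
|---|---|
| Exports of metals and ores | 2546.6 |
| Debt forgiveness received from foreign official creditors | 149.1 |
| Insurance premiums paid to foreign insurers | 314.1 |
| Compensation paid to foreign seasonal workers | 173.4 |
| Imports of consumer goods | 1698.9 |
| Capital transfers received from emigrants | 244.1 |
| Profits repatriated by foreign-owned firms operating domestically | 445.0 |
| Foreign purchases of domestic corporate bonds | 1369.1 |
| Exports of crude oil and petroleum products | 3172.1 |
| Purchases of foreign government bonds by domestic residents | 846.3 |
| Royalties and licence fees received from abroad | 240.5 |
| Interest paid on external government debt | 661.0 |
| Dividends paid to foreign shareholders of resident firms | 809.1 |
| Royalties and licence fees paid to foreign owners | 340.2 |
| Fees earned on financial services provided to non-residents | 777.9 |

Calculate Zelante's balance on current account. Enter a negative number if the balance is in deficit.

2295.4

Goods: -1698.9 + 3172.1 + 2546.6 = 4019.8
Services: 240.5 + 777.9 - 314.1 - 340.2 = 364.1
Primary income: -173.4 - 661.0 - 809.1 - 445.0 = -2088.5
Current account = 4019.8 + 364.1 + (-2088.5) = 2295.4
(Excluded from the current account — capital account: debt forgiveness received from foreign official creditors 149.1, capital transfers received from emigrants 244.1; financial account: foreign purchases of domestic corporate bonds 1369.1, purchases of foreign government bonds by domestic residents 846.3.)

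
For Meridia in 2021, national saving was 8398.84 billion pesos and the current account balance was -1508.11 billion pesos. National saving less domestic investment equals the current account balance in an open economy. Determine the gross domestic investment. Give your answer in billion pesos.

9906.95

I = S - CA = 8398.84 - (-1508.11) = 9906.95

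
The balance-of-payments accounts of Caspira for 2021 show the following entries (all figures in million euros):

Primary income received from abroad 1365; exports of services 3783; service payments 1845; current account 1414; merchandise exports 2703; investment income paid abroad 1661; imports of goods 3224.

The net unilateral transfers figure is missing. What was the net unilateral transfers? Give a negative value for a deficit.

Current account = goods balance + services balance + net primary income + net secondary income
Sum of the known components = 1121
Net unilateral transfers = CA - (known components) = 1414 - 1121 = 293

293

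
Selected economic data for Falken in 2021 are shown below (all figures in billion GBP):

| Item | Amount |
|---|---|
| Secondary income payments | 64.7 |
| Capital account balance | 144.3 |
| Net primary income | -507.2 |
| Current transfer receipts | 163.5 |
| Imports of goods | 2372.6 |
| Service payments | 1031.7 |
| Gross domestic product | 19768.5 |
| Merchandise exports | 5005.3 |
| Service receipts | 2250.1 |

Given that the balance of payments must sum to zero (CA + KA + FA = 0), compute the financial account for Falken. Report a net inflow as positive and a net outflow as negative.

-3587.0

Goods balance = 5005.3 - 2372.6 = 2632.7
Services balance = 2250.1 - 1031.7 = 1218.4
Trade balance (goods + services) = 2632.7 + 1218.4 = 3851.1
Net primary income = -507.2
Net secondary income = 163.5 - 64.7 = 98.8
Current account = 3851.1 + (-507.2) + 98.8 = 3442.7
Financial account = -(3442.7 + 144.3) = -3587.0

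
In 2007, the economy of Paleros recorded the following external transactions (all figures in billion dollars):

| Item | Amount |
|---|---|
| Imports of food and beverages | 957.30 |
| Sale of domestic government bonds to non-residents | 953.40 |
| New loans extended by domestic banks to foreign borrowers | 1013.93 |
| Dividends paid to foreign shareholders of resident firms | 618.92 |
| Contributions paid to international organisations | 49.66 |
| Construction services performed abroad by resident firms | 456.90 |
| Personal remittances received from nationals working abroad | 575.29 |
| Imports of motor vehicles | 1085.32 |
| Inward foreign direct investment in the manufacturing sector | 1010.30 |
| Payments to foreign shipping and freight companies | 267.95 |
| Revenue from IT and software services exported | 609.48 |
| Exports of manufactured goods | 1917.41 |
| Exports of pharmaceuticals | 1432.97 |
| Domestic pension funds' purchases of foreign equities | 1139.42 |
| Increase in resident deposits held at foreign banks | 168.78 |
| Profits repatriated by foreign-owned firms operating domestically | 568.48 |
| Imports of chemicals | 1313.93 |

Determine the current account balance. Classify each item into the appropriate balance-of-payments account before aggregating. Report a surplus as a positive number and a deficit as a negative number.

Goods: -1313.93 + 1917.41 - 1085.32 - 957.30 + 1432.97 = -6.17
Services: 609.48 - 267.95 + 456.90 = 798.43
Primary income: -618.92 - 568.48 = -1187.40
Secondary income: 575.29 - 49.66 = 525.63
Current account = (-6.17) + 798.43 + (-1187.40) + 525.63 = 130.49
(Excluded from the current account — financial account: sale of domestic government bonds to non-residents 953.40, new loans extended by domestic banks to foreign borrowers 1013.93, inward foreign direct investment in the manufacturing sector 1010.30, domestic pension funds' purchases of foreign equities 1139.42, increase in resident deposits held at foreign banks 168.78.)

130.49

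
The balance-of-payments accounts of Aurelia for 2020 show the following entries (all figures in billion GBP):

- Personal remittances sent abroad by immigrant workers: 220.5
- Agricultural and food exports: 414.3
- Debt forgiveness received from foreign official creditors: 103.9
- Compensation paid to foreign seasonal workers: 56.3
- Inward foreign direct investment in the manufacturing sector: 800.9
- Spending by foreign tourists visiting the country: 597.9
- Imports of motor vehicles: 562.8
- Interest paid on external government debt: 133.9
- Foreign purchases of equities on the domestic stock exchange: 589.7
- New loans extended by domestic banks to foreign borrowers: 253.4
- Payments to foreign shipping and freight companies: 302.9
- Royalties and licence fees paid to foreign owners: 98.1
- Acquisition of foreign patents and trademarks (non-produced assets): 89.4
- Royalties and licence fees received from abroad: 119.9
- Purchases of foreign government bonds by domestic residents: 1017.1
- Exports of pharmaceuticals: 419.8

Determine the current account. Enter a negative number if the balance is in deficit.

Goods: 419.8 + 414.3 - 562.8 = 271.3
Services: -302.9 + 597.9 - 98.1 + 119.9 = 316.8
Primary income: -133.9 - 56.3 = -190.2
Secondary income: -220.5
Current account = 271.3 + 316.8 + (-190.2) + (-220.5) = 177.4
(Excluded from the current account — capital account: debt forgiveness received from foreign official creditors 103.9, acquisition of foreign patents and trademarks (non-produced assets) 89.4; financial account: inward foreign direct investment in the manufacturing sector 800.9, foreign purchases of equities on the domestic stock exchange 589.7, new loans extended by domestic banks to foreign borrowers 253.4, purchases of foreign government bonds by domestic residents 1017.1.)

177.4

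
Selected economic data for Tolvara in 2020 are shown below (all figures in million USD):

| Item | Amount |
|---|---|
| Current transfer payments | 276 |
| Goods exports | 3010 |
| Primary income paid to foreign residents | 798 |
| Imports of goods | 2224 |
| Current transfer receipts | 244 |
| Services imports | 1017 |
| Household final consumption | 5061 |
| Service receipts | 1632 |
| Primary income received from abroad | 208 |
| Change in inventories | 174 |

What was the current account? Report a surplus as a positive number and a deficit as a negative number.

Goods balance = 3010 - 2224 = 786
Services balance = 1632 - 1017 = 615
Trade balance (goods + services) = 786 + 615 = 1401
Net primary income = 208 - 798 = -590
Net secondary income = 244 - 276 = -32
Current account = 1401 + (-590) + (-32) = 779

779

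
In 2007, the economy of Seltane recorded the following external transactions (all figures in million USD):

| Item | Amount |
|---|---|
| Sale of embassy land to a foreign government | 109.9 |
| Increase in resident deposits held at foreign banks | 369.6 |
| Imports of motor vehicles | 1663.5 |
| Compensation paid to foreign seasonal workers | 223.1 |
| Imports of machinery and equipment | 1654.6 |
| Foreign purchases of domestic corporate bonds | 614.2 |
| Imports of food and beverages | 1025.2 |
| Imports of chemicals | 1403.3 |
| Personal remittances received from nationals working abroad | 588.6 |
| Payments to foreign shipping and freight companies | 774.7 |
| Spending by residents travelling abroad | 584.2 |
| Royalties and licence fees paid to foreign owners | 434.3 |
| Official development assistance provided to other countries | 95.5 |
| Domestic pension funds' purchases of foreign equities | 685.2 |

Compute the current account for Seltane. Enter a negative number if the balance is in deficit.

-7269.8

Goods: -1403.3 - 1025.2 - 1663.5 - 1654.6 = -5746.6
Services: -434.3 - 584.2 - 774.7 = -1793.2
Primary income: -223.1
Secondary income: 588.6 - 95.5 = 493.1
Current account = (-5746.6) + (-1793.2) + (-223.1) + 493.1 = -7269.8
(Excluded from the current account — capital account: sale of embassy land to a foreign government 109.9; financial account: increase in resident deposits held at foreign banks 369.6, foreign purchases of domestic corporate bonds 614.2, domestic pension funds' purchases of foreign equities 685.2.)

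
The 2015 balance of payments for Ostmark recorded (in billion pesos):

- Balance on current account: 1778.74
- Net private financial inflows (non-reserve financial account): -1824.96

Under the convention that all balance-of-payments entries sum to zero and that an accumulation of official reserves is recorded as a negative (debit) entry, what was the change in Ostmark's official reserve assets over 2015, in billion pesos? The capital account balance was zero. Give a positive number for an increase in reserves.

-46.22

Official reserve transactions balance = -(1778.74 + (-1824.96)) = 46.22
An accumulation of reserves is recorded as a debit (negative entry), so the change in the stock of reserves is the negative of that balance.
Change in official reserves = -(46.22) = -46.22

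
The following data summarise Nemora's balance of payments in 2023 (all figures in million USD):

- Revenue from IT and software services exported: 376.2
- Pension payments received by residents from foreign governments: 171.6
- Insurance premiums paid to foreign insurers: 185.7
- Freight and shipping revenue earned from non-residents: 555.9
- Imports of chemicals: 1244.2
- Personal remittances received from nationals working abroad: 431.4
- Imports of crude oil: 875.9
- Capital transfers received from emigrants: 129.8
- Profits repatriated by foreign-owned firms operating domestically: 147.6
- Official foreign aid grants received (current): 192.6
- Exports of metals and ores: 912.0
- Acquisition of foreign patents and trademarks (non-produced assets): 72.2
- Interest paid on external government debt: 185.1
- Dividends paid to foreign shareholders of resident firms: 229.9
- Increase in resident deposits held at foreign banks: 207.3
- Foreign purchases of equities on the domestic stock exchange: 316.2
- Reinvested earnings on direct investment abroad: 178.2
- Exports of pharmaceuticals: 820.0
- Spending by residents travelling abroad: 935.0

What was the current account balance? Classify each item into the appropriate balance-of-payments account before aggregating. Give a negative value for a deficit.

Goods: -875.9 - 1244.2 + 820.0 + 912.0 = -388.1
Services: 555.9 - 185.7 + 376.2 - 935.0 = -188.6
Primary income: -185.1 - 229.9 + 178.2 - 147.6 = -384.4
Secondary income: 171.6 + 431.4 + 192.6 = 795.6
Current account = (-388.1) + (-188.6) + (-384.4) + 795.6 = -165.5
(Excluded from the current account — capital account: capital transfers received from emigrants 129.8, acquisition of foreign patents and trademarks (non-produced assets) 72.2; financial account: increase in resident deposits held at foreign banks 207.3, foreign purchases of equities on the domestic stock exchange 316.2.)

-165.5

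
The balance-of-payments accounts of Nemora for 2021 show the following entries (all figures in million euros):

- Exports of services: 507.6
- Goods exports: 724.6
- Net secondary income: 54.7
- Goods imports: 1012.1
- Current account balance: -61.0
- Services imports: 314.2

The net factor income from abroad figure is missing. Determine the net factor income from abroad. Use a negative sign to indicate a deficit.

-21.6

Current account = goods balance + services balance + net primary income + net secondary income
Sum of the known components = -39.4
Net factor income from abroad = CA - (known components) = -61.0 - (-39.4) = -21.6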